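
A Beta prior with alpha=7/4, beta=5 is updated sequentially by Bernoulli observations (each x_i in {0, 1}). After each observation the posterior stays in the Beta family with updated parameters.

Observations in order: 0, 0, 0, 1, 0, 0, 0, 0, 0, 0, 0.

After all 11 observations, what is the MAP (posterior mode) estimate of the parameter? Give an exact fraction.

obs 1: x=0 → posterior Beta(7/4, 6)
obs 2: x=0 → posterior Beta(7/4, 7)
obs 3: x=0 → posterior Beta(7/4, 8)
obs 4: x=1 → posterior Beta(11/4, 8)
obs 5: x=0 → posterior Beta(11/4, 9)
obs 6: x=0 → posterior Beta(11/4, 10)
obs 7: x=0 → posterior Beta(11/4, 11)
obs 8: x=0 → posterior Beta(11/4, 12)
obs 9: x=0 → posterior Beta(11/4, 13)
obs 10: x=0 → posterior Beta(11/4, 14)
obs 11: x=0 → posterior Beta(11/4, 15)

1/9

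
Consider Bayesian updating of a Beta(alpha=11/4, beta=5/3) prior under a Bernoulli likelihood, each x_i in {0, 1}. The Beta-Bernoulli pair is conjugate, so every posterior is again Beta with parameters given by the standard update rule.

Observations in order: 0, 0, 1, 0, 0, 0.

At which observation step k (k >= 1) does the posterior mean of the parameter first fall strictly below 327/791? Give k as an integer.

k = 5

obs 1: x=0 → posterior Beta(11/4, 8/3)
obs 2: x=0 → posterior Beta(11/4, 11/3)
obs 3: x=1 → posterior Beta(15/4, 11/3)
obs 4: x=0 → posterior Beta(15/4, 14/3)
obs 5: x=0 → posterior Beta(15/4, 17/3)
obs 6: x=0 → posterior Beta(15/4, 20/3)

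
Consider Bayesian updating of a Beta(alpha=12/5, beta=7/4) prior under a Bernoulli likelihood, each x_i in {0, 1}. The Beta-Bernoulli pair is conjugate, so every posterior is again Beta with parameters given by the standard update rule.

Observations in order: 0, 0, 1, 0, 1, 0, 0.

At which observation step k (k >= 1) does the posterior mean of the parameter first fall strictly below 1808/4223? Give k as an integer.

k = 2

obs 1: x=0 → posterior Beta(12/5, 11/4)
obs 2: x=0 → posterior Beta(12/5, 15/4)
obs 3: x=1 → posterior Beta(17/5, 15/4)
obs 4: x=0 → posterior Beta(17/5, 19/4)
obs 5: x=1 → posterior Beta(22/5, 19/4)
obs 6: x=0 → posterior Beta(22/5, 23/4)
obs 7: x=0 → posterior Beta(22/5, 27/4)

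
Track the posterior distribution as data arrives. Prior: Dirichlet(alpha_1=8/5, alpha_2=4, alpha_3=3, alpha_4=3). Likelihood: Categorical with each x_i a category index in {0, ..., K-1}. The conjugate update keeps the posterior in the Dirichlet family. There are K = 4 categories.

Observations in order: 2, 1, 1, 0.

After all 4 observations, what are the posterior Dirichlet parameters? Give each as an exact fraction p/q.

alpha_1=13/5, alpha_2=6, alpha_3=4, alpha_4=3

obs 1: x=2 → posterior Dirichlet(8/5, 4, 4, 3)
obs 2: x=1 → posterior Dirichlet(8/5, 5, 4, 3)
obs 3: x=1 → posterior Dirichlet(8/5, 6, 4, 3)
obs 4: x=0 → posterior Dirichlet(13/5, 6, 4, 3)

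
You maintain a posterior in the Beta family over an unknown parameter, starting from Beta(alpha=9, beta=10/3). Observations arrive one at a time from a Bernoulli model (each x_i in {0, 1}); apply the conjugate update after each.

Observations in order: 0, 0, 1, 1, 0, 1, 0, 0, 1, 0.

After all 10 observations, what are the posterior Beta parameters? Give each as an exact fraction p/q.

obs 1: x=0 → posterior Beta(9, 13/3)
obs 2: x=0 → posterior Beta(9, 16/3)
obs 3: x=1 → posterior Beta(10, 16/3)
obs 4: x=1 → posterior Beta(11, 16/3)
obs 5: x=0 → posterior Beta(11, 19/3)
obs 6: x=1 → posterior Beta(12, 19/3)
obs 7: x=0 → posterior Beta(12, 22/3)
obs 8: x=0 → posterior Beta(12, 25/3)
obs 9: x=1 → posterior Beta(13, 25/3)
obs 10: x=0 → posterior Beta(13, 28/3)

alpha=13, beta=28/3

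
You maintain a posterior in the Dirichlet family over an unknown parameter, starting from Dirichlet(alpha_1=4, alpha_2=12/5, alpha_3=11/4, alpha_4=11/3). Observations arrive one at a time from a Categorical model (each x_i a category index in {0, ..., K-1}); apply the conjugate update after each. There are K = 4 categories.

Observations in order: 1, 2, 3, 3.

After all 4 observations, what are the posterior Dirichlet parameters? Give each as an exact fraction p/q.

obs 1: x=1 → posterior Dirichlet(4, 17/5, 11/4, 11/3)
obs 2: x=2 → posterior Dirichlet(4, 17/5, 15/4, 11/3)
obs 3: x=3 → posterior Dirichlet(4, 17/5, 15/4, 14/3)
obs 4: x=3 → posterior Dirichlet(4, 17/5, 15/4, 17/3)

alpha_1=4, alpha_2=17/5, alpha_3=15/4, alpha_4=17/3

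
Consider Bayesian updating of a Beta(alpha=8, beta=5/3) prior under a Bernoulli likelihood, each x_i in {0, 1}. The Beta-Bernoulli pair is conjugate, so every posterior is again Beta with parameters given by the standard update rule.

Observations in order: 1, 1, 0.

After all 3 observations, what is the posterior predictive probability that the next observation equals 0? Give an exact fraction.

obs 1: x=1 → posterior Beta(9, 5/3)
obs 2: x=1 → posterior Beta(10, 5/3)
obs 3: x=0 → posterior Beta(10, 8/3)

4/19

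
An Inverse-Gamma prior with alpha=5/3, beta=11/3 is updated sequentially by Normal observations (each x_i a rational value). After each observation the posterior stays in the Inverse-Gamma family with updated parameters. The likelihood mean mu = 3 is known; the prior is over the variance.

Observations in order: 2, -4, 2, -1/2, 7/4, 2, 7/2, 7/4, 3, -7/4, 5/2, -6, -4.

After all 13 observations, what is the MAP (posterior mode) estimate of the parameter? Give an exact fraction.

10933/880

obs 1: x=2 → posterior Inverse-Gamma(13/6, 25/6)
obs 2: x=-4 → posterior Inverse-Gamma(8/3, 86/3)
obs 3: x=2 → posterior Inverse-Gamma(19/6, 175/6)
obs 4: x=-1/2 → posterior Inverse-Gamma(11/3, 847/24)
obs 5: x=7/4 → posterior Inverse-Gamma(25/6, 3463/96)
obs 6: x=2 → posterior Inverse-Gamma(14/3, 3511/96)
obs 7: x=7/2 → posterior Inverse-Gamma(31/6, 3523/96)
obs 8: x=7/4 → posterior Inverse-Gamma(17/3, 1799/48)
obs 9: x=3 → posterior Inverse-Gamma(37/6, 1799/48)
obs 10: x=-7/4 → posterior Inverse-Gamma(20/3, 4681/96)
obs 11: x=5/2 → posterior Inverse-Gamma(43/6, 4693/96)
obs 12: x=-6 → posterior Inverse-Gamma(23/3, 8581/96)
obs 13: x=-4 → posterior Inverse-Gamma(49/6, 10933/96)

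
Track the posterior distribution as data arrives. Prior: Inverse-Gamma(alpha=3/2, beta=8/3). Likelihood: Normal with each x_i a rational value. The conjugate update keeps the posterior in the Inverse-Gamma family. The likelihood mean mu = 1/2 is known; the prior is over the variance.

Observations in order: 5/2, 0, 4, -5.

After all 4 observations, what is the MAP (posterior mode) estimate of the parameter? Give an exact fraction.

625/108

obs 1: x=5/2 → posterior Inverse-Gamma(2, 14/3)
obs 2: x=0 → posterior Inverse-Gamma(5/2, 115/24)
obs 3: x=4 → posterior Inverse-Gamma(3, 131/12)
obs 4: x=-5 → posterior Inverse-Gamma(7/2, 625/24)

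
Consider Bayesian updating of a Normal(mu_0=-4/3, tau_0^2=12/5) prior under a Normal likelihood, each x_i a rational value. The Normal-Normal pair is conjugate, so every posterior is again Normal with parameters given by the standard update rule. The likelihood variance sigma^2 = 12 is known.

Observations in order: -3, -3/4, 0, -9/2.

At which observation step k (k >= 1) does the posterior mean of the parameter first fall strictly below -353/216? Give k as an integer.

k = 4

obs 1: x=-3 → posterior Normal(-29/18, 2)
obs 2: x=-3/4 → posterior Normal(-125/84, 12/7)
obs 3: x=0 → posterior Normal(-125/96, 3/2)
obs 4: x=-9/2 → posterior Normal(-179/108, 4/3)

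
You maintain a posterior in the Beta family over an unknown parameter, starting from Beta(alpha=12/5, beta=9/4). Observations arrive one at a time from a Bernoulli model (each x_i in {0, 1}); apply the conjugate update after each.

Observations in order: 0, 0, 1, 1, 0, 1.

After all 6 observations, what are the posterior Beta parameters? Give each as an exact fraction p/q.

obs 1: x=0 → posterior Beta(12/5, 13/4)
obs 2: x=0 → posterior Beta(12/5, 17/4)
obs 3: x=1 → posterior Beta(17/5, 17/4)
obs 4: x=1 → posterior Beta(22/5, 17/4)
obs 5: x=0 → posterior Beta(22/5, 21/4)
obs 6: x=1 → posterior Beta(27/5, 21/4)

alpha=27/5, beta=21/4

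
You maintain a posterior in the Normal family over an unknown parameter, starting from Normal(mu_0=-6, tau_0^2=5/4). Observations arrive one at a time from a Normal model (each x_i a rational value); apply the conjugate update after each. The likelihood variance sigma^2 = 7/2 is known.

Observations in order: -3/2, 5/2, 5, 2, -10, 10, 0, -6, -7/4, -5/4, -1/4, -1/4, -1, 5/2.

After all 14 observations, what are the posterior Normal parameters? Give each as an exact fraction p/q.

mu_0=-1, tau_0^2=5/24

obs 1: x=-3/2 → posterior Normal(-183/38, 35/38)
obs 2: x=5/2 → posterior Normal(-79/24, 35/48)
obs 3: x=5 → posterior Normal(-54/29, 35/58)
obs 4: x=2 → posterior Normal(-22/17, 35/68)
obs 5: x=-10 → posterior Normal(-94/39, 35/78)
obs 6: x=10 → posterior Normal(-1, 35/88)
obs 7: x=0 → posterior Normal(-44/49, 5/14)
obs 8: x=-6 → posterior Normal(-37/27, 35/108)
obs 9: x=-7/4 → posterior Normal(-331/236, 35/118)
obs 10: x=-5/4 → posterior Normal(-89/64, 35/128)
obs 11: x=-1/4 → posterior Normal(-361/276, 35/138)
obs 12: x=-1/4 → posterior Normal(-183/148, 35/148)
obs 13: x=-1 → posterior Normal(-193/158, 35/158)
obs 14: x=5/2 → posterior Normal(-1, 5/24)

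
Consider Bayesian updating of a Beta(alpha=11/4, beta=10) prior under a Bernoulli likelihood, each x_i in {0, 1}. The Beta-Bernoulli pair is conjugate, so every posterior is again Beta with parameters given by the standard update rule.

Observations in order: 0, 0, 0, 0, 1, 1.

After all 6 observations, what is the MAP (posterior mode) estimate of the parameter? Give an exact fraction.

15/67

obs 1: x=0 → posterior Beta(11/4, 11)
obs 2: x=0 → posterior Beta(11/4, 12)
obs 3: x=0 → posterior Beta(11/4, 13)
obs 4: x=0 → posterior Beta(11/4, 14)
obs 5: x=1 → posterior Beta(15/4, 14)
obs 6: x=1 → posterior Beta(19/4, 14)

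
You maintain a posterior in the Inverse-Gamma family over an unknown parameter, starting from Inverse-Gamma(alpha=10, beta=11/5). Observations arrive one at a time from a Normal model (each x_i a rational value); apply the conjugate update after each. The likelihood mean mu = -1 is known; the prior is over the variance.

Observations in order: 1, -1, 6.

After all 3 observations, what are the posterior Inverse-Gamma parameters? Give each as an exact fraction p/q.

alpha=23/2, beta=287/10

obs 1: x=1 → posterior Inverse-Gamma(21/2, 21/5)
obs 2: x=-1 → posterior Inverse-Gamma(11, 21/5)
obs 3: x=6 → posterior Inverse-Gamma(23/2, 287/10)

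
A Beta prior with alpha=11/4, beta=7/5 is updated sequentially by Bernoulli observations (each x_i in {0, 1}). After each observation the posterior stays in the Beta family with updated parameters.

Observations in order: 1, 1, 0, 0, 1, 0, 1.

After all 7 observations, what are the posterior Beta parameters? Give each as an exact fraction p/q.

obs 1: x=1 → posterior Beta(15/4, 7/5)
obs 2: x=1 → posterior Beta(19/4, 7/5)
obs 3: x=0 → posterior Beta(19/4, 12/5)
obs 4: x=0 → posterior Beta(19/4, 17/5)
obs 5: x=1 → posterior Beta(23/4, 17/5)
obs 6: x=0 → posterior Beta(23/4, 22/5)
obs 7: x=1 → posterior Beta(27/4, 22/5)

alpha=27/4, beta=22/5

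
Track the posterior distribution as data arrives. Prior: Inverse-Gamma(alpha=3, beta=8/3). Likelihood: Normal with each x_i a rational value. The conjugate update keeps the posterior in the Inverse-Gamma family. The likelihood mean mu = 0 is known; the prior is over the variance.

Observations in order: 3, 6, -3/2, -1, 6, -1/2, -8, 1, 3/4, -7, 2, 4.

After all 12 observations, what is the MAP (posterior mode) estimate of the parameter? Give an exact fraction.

10771/960

obs 1: x=3 → posterior Inverse-Gamma(7/2, 43/6)
obs 2: x=6 → posterior Inverse-Gamma(4, 151/6)
obs 3: x=-3/2 → posterior Inverse-Gamma(9/2, 631/24)
obs 4: x=-1 → posterior Inverse-Gamma(5, 643/24)
obs 5: x=6 → posterior Inverse-Gamma(11/2, 1075/24)
obs 6: x=-1/2 → posterior Inverse-Gamma(6, 539/12)
obs 7: x=-8 → posterior Inverse-Gamma(13/2, 923/12)
obs 8: x=1 → posterior Inverse-Gamma(7, 929/12)
obs 9: x=3/4 → posterior Inverse-Gamma(15/2, 7459/96)
obs 10: x=-7 → posterior Inverse-Gamma(8, 9811/96)
obs 11: x=2 → posterior Inverse-Gamma(17/2, 10003/96)
obs 12: x=4 → posterior Inverse-Gamma(9, 10771/96)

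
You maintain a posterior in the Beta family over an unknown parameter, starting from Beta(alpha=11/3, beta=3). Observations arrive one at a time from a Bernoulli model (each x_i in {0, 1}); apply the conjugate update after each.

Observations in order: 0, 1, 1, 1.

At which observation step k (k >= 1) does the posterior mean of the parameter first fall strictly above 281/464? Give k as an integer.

obs 1: x=0 → posterior Beta(11/3, 4)
obs 2: x=1 → posterior Beta(14/3, 4)
obs 3: x=1 → posterior Beta(17/3, 4)
obs 4: x=1 → posterior Beta(20/3, 4)

k = 4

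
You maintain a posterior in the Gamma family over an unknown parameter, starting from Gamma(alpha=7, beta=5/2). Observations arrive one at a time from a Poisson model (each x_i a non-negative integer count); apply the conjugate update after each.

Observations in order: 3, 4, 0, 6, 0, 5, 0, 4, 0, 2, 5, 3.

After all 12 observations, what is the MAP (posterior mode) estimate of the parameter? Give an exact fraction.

76/29

obs 1: x=3 → posterior Gamma(10, 7/2)
obs 2: x=4 → posterior Gamma(14, 9/2)
obs 3: x=0 → posterior Gamma(14, 11/2)
obs 4: x=6 → posterior Gamma(20, 13/2)
obs 5: x=0 → posterior Gamma(20, 15/2)
obs 6: x=5 → posterior Gamma(25, 17/2)
obs 7: x=0 → posterior Gamma(25, 19/2)
obs 8: x=4 → posterior Gamma(29, 21/2)
obs 9: x=0 → posterior Gamma(29, 23/2)
obs 10: x=2 → posterior Gamma(31, 25/2)
obs 11: x=5 → posterior Gamma(36, 27/2)
obs 12: x=3 → posterior Gamma(39, 29/2)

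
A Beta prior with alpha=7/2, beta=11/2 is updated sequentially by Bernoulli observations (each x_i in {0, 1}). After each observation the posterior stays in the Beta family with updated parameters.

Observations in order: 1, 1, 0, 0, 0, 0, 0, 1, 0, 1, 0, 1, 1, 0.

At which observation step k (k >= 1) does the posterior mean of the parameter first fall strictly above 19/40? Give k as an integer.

k = 2

obs 1: x=1 → posterior Beta(9/2, 11/2)
obs 2: x=1 → posterior Beta(11/2, 11/2)
obs 3: x=0 → posterior Beta(11/2, 13/2)
obs 4: x=0 → posterior Beta(11/2, 15/2)
obs 5: x=0 → posterior Beta(11/2, 17/2)
obs 6: x=0 → posterior Beta(11/2, 19/2)
obs 7: x=0 → posterior Beta(11/2, 21/2)
obs 8: x=1 → posterior Beta(13/2, 21/2)
obs 9: x=0 → posterior Beta(13/2, 23/2)
obs 10: x=1 → posterior Beta(15/2, 23/2)
obs 11: x=0 → posterior Beta(15/2, 25/2)
obs 12: x=1 → posterior Beta(17/2, 25/2)
obs 13: x=1 → posterior Beta(19/2, 25/2)
obs 14: x=0 → posterior Beta(19/2, 27/2)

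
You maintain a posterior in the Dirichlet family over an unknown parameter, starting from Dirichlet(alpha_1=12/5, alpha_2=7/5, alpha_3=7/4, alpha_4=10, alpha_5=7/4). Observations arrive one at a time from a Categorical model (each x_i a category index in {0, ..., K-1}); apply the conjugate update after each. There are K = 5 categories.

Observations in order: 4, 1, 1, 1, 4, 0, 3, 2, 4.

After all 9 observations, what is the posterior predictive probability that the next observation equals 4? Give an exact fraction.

95/526

obs 1: x=4 → posterior Dirichlet(12/5, 7/5, 7/4, 10, 11/4)
obs 2: x=1 → posterior Dirichlet(12/5, 12/5, 7/4, 10, 11/4)
obs 3: x=1 → posterior Dirichlet(12/5, 17/5, 7/4, 10, 11/4)
obs 4: x=1 → posterior Dirichlet(12/5, 22/5, 7/4, 10, 11/4)
obs 5: x=4 → posterior Dirichlet(12/5, 22/5, 7/4, 10, 15/4)
obs 6: x=0 → posterior Dirichlet(17/5, 22/5, 7/4, 10, 15/4)
obs 7: x=3 → posterior Dirichlet(17/5, 22/5, 7/4, 11, 15/4)
obs 8: x=2 → posterior Dirichlet(17/5, 22/5, 11/4, 11, 15/4)
obs 9: x=4 → posterior Dirichlet(17/5, 22/5, 11/4, 11, 19/4)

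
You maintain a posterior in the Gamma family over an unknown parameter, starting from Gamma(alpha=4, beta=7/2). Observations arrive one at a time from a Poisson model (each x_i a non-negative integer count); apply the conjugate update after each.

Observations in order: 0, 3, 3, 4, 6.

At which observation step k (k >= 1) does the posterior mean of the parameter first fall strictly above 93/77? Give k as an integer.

k = 2

obs 1: x=0 → posterior Gamma(4, 9/2)
obs 2: x=3 → posterior Gamma(7, 11/2)
obs 3: x=3 → posterior Gamma(10, 13/2)
obs 4: x=4 → posterior Gamma(14, 15/2)
obs 5: x=6 → posterior Gamma(20, 17/2)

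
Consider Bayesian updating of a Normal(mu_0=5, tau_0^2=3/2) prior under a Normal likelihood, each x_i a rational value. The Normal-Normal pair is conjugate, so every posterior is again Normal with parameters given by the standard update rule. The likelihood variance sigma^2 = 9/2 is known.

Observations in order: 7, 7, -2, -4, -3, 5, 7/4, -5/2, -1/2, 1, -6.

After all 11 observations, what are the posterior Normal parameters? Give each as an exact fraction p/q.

obs 1: x=7 → posterior Normal(11/2, 9/8)
obs 2: x=7 → posterior Normal(29/5, 9/10)
obs 3: x=-2 → posterior Normal(9/2, 3/4)
obs 4: x=-4 → posterior Normal(23/7, 9/14)
obs 5: x=-3 → posterior Normal(5/2, 9/16)
obs 6: x=5 → posterior Normal(25/9, 1/2)
obs 7: x=7/4 → posterior Normal(107/40, 9/20)
obs 8: x=-5/2 → posterior Normal(97/44, 9/22)
obs 9: x=-1/2 → posterior Normal(95/48, 3/8)
obs 10: x=1 → posterior Normal(99/52, 9/26)
obs 11: x=-6 → posterior Normal(75/56, 9/28)

mu_0=75/56, tau_0^2=9/28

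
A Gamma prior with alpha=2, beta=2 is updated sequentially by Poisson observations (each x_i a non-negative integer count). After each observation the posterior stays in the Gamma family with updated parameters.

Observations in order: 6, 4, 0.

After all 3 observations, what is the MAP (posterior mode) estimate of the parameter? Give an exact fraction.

11/5

obs 1: x=6 → posterior Gamma(8, 3)
obs 2: x=4 → posterior Gamma(12, 4)
obs 3: x=0 → posterior Gamma(12, 5)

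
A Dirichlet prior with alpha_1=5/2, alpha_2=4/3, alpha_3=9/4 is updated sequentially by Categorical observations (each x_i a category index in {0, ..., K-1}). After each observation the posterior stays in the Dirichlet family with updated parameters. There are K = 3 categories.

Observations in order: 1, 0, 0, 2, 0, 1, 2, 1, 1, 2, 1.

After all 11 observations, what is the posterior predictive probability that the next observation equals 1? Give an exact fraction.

obs 1: x=1 → posterior Dirichlet(5/2, 7/3, 9/4)
obs 2: x=0 → posterior Dirichlet(7/2, 7/3, 9/4)
obs 3: x=0 → posterior Dirichlet(9/2, 7/3, 9/4)
obs 4: x=2 → posterior Dirichlet(9/2, 7/3, 13/4)
obs 5: x=0 → posterior Dirichlet(11/2, 7/3, 13/4)
obs 6: x=1 → posterior Dirichlet(11/2, 10/3, 13/4)
obs 7: x=2 → posterior Dirichlet(11/2, 10/3, 17/4)
obs 8: x=1 → posterior Dirichlet(11/2, 13/3, 17/4)
obs 9: x=1 → posterior Dirichlet(11/2, 16/3, 17/4)
obs 10: x=2 → posterior Dirichlet(11/2, 16/3, 21/4)
obs 11: x=1 → posterior Dirichlet(11/2, 19/3, 21/4)

76/205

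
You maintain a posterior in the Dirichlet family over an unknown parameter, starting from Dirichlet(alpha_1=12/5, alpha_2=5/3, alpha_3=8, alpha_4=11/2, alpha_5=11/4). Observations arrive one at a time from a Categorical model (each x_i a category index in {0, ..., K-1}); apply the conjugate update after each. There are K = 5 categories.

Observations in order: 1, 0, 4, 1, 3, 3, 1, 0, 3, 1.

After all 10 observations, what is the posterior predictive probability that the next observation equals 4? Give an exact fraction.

225/1819

obs 1: x=1 → posterior Dirichlet(12/5, 8/3, 8, 11/2, 11/4)
obs 2: x=0 → posterior Dirichlet(17/5, 8/3, 8, 11/2, 11/4)
obs 3: x=4 → posterior Dirichlet(17/5, 8/3, 8, 11/2, 15/4)
obs 4: x=1 → posterior Dirichlet(17/5, 11/3, 8, 11/2, 15/4)
obs 5: x=3 → posterior Dirichlet(17/5, 11/3, 8, 13/2, 15/4)
obs 6: x=3 → posterior Dirichlet(17/5, 11/3, 8, 15/2, 15/4)
obs 7: x=1 → posterior Dirichlet(17/5, 14/3, 8, 15/2, 15/4)
obs 8: x=0 → posterior Dirichlet(22/5, 14/3, 8, 15/2, 15/4)
obs 9: x=3 → posterior Dirichlet(22/5, 14/3, 8, 17/2, 15/4)
obs 10: x=1 → posterior Dirichlet(22/5, 17/3, 8, 17/2, 15/4)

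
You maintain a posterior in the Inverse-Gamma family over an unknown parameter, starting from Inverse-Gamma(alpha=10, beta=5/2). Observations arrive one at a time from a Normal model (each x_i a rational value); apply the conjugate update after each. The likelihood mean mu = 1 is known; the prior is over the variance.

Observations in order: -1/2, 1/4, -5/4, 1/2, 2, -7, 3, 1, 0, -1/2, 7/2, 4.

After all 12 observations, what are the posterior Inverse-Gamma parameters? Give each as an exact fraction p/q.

obs 1: x=-1/2 → posterior Inverse-Gamma(21/2, 29/8)
obs 2: x=1/4 → posterior Inverse-Gamma(11, 125/32)
obs 3: x=-5/4 → posterior Inverse-Gamma(23/2, 103/16)
obs 4: x=1/2 → posterior Inverse-Gamma(12, 105/16)
obs 5: x=2 → posterior Inverse-Gamma(25/2, 113/16)
obs 6: x=-7 → posterior Inverse-Gamma(13, 625/16)
obs 7: x=3 → posterior Inverse-Gamma(27/2, 657/16)
obs 8: x=1 → posterior Inverse-Gamma(14, 657/16)
obs 9: x=0 → posterior Inverse-Gamma(29/2, 665/16)
obs 10: x=-1/2 → posterior Inverse-Gamma(15, 683/16)
obs 11: x=7/2 → posterior Inverse-Gamma(31/2, 733/16)
obs 12: x=4 → posterior Inverse-Gamma(16, 805/16)

alpha=16, beta=805/16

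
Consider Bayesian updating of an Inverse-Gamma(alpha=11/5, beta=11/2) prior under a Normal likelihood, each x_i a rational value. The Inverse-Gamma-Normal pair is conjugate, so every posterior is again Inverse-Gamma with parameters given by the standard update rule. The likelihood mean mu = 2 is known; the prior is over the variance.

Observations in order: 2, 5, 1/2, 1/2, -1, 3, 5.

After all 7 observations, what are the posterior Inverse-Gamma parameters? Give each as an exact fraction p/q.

alpha=57/10, beta=87/4

obs 1: x=2 → posterior Inverse-Gamma(27/10, 11/2)
obs 2: x=5 → posterior Inverse-Gamma(16/5, 10)
obs 3: x=1/2 → posterior Inverse-Gamma(37/10, 89/8)
obs 4: x=1/2 → posterior Inverse-Gamma(21/5, 49/4)
obs 5: x=-1 → posterior Inverse-Gamma(47/10, 67/4)
obs 6: x=3 → posterior Inverse-Gamma(26/5, 69/4)
obs 7: x=5 → posterior Inverse-Gamma(57/10, 87/4)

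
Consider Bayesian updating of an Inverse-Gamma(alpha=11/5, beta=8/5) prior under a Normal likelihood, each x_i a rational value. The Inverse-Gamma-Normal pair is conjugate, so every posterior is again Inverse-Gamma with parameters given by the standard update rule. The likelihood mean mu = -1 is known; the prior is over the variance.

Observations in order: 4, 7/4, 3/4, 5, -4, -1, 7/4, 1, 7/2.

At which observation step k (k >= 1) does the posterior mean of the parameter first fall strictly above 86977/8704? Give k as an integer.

k = 4

obs 1: x=4 → posterior Inverse-Gamma(27/10, 141/10)
obs 2: x=7/4 → posterior Inverse-Gamma(16/5, 2861/160)
obs 3: x=3/4 → posterior Inverse-Gamma(37/10, 1553/80)
obs 4: x=5 → posterior Inverse-Gamma(21/5, 2993/80)
obs 5: x=-4 → posterior Inverse-Gamma(47/10, 3353/80)
obs 6: x=-1 → posterior Inverse-Gamma(26/5, 3353/80)
obs 7: x=7/4 → posterior Inverse-Gamma(57/10, 7311/160)
obs 8: x=1 → posterior Inverse-Gamma(31/5, 7631/160)
obs 9: x=7/2 → posterior Inverse-Gamma(67/10, 9251/160)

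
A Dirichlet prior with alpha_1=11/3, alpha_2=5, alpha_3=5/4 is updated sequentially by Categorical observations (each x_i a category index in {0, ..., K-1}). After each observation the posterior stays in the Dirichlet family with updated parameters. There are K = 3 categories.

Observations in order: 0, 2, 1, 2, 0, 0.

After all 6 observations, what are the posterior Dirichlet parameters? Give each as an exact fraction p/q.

obs 1: x=0 → posterior Dirichlet(14/3, 5, 5/4)
obs 2: x=2 → posterior Dirichlet(14/3, 5, 9/4)
obs 3: x=1 → posterior Dirichlet(14/3, 6, 9/4)
obs 4: x=2 → posterior Dirichlet(14/3, 6, 13/4)
obs 5: x=0 → posterior Dirichlet(17/3, 6, 13/4)
obs 6: x=0 → posterior Dirichlet(20/3, 6, 13/4)

alpha_1=20/3, alpha_2=6, alpha_3=13/4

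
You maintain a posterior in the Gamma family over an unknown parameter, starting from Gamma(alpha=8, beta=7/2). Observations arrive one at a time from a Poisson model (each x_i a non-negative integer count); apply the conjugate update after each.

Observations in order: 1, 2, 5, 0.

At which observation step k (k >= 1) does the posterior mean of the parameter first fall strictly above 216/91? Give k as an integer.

obs 1: x=1 → posterior Gamma(9, 9/2)
obs 2: x=2 → posterior Gamma(11, 11/2)
obs 3: x=5 → posterior Gamma(16, 13/2)
obs 4: x=0 → posterior Gamma(16, 15/2)

k = 3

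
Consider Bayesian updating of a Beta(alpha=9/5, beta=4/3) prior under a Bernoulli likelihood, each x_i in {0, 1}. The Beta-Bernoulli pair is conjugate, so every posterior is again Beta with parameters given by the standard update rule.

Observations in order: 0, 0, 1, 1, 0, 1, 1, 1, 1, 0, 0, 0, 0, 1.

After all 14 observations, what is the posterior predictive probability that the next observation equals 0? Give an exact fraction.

125/257

obs 1: x=0 → posterior Beta(9/5, 7/3)
obs 2: x=0 → posterior Beta(9/5, 10/3)
obs 3: x=1 → posterior Beta(14/5, 10/3)
obs 4: x=1 → posterior Beta(19/5, 10/3)
obs 5: x=0 → posterior Beta(19/5, 13/3)
obs 6: x=1 → posterior Beta(24/5, 13/3)
obs 7: x=1 → posterior Beta(29/5, 13/3)
obs 8: x=1 → posterior Beta(34/5, 13/3)
obs 9: x=1 → posterior Beta(39/5, 13/3)
obs 10: x=0 → posterior Beta(39/5, 16/3)
obs 11: x=0 → posterior Beta(39/5, 19/3)
obs 12: x=0 → posterior Beta(39/5, 22/3)
obs 13: x=0 → posterior Beta(39/5, 25/3)
obs 14: x=1 → posterior Beta(44/5, 25/3)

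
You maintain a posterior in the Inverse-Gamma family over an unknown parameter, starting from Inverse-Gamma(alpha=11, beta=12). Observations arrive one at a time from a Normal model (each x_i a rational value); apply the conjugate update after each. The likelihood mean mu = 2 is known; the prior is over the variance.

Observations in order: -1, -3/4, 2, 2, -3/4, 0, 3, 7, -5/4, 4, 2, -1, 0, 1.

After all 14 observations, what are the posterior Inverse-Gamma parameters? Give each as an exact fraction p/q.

obs 1: x=-1 → posterior Inverse-Gamma(23/2, 33/2)
obs 2: x=-3/4 → posterior Inverse-Gamma(12, 649/32)
obs 3: x=2 → posterior Inverse-Gamma(25/2, 649/32)
obs 4: x=2 → posterior Inverse-Gamma(13, 649/32)
obs 5: x=-3/4 → posterior Inverse-Gamma(27/2, 385/16)
obs 6: x=0 → posterior Inverse-Gamma(14, 417/16)
obs 7: x=3 → posterior Inverse-Gamma(29/2, 425/16)
obs 8: x=7 → posterior Inverse-Gamma(15, 625/16)
obs 9: x=-5/4 → posterior Inverse-Gamma(31/2, 1419/32)
obs 10: x=4 → posterior Inverse-Gamma(16, 1483/32)
obs 11: x=2 → posterior Inverse-Gamma(33/2, 1483/32)
obs 12: x=-1 → posterior Inverse-Gamma(17, 1627/32)
obs 13: x=0 → posterior Inverse-Gamma(35/2, 1691/32)
obs 14: x=1 → posterior Inverse-Gamma(18, 1707/32)

alpha=18, beta=1707/32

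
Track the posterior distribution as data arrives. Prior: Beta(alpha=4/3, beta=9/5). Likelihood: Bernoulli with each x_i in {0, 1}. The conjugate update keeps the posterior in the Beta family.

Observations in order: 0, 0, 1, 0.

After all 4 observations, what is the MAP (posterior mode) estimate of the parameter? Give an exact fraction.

20/77

obs 1: x=0 → posterior Beta(4/3, 14/5)
obs 2: x=0 → posterior Beta(4/3, 19/5)
obs 3: x=1 → posterior Beta(7/3, 19/5)
obs 4: x=0 → posterior Beta(7/3, 24/5)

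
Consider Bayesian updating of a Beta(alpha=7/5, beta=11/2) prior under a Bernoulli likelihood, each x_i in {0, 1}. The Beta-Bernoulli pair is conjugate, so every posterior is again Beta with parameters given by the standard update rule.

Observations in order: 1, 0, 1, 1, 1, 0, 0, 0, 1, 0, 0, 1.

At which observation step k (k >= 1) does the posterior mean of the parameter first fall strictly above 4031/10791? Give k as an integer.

obs 1: x=1 → posterior Beta(12/5, 11/2)
obs 2: x=0 → posterior Beta(12/5, 13/2)
obs 3: x=1 → posterior Beta(17/5, 13/2)
obs 4: x=1 → posterior Beta(22/5, 13/2)
obs 5: x=1 → posterior Beta(27/5, 13/2)
obs 6: x=0 → posterior Beta(27/5, 15/2)
obs 7: x=0 → posterior Beta(27/5, 17/2)
obs 8: x=0 → posterior Beta(27/5, 19/2)
obs 9: x=1 → posterior Beta(32/5, 19/2)
obs 10: x=0 → posterior Beta(32/5, 21/2)
obs 11: x=0 → posterior Beta(32/5, 23/2)
obs 12: x=1 → posterior Beta(37/5, 23/2)

k = 4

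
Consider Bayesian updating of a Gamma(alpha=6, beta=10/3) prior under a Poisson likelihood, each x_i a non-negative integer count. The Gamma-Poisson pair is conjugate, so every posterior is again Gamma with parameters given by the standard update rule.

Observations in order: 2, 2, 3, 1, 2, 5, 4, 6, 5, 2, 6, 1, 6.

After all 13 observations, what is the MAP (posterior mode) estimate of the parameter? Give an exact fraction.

150/49

obs 1: x=2 → posterior Gamma(8, 13/3)
obs 2: x=2 → posterior Gamma(10, 16/3)
obs 3: x=3 → posterior Gamma(13, 19/3)
obs 4: x=1 → posterior Gamma(14, 22/3)
obs 5: x=2 → posterior Gamma(16, 25/3)
obs 6: x=5 → posterior Gamma(21, 28/3)
obs 7: x=4 → posterior Gamma(25, 31/3)
obs 8: x=6 → posterior Gamma(31, 34/3)
obs 9: x=5 → posterior Gamma(36, 37/3)
obs 10: x=2 → posterior Gamma(38, 40/3)
obs 11: x=6 → posterior Gamma(44, 43/3)
obs 12: x=1 → posterior Gamma(45, 46/3)
obs 13: x=6 → posterior Gamma(51, 49/3)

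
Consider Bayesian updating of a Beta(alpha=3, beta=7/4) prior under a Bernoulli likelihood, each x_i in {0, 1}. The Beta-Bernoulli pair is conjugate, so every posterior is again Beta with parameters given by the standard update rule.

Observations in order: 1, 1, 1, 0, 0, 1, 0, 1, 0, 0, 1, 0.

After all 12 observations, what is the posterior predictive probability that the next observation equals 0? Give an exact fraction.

obs 1: x=1 → posterior Beta(4, 7/4)
obs 2: x=1 → posterior Beta(5, 7/4)
obs 3: x=1 → posterior Beta(6, 7/4)
obs 4: x=0 → posterior Beta(6, 11/4)
obs 5: x=0 → posterior Beta(6, 15/4)
obs 6: x=1 → posterior Beta(7, 15/4)
obs 7: x=0 → posterior Beta(7, 19/4)
obs 8: x=1 → posterior Beta(8, 19/4)
obs 9: x=0 → posterior Beta(8, 23/4)
obs 10: x=0 → posterior Beta(8, 27/4)
obs 11: x=1 → posterior Beta(9, 27/4)
obs 12: x=0 → posterior Beta(9, 31/4)

31/67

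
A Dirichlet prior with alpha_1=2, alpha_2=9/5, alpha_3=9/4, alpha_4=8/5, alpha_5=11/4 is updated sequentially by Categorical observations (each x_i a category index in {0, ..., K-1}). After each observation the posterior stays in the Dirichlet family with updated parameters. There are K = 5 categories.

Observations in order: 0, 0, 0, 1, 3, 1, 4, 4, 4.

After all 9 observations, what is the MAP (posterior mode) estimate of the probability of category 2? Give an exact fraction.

25/288

obs 1: x=0 → posterior Dirichlet(3, 9/5, 9/4, 8/5, 11/4)
obs 2: x=0 → posterior Dirichlet(4, 9/5, 9/4, 8/5, 11/4)
obs 3: x=0 → posterior Dirichlet(5, 9/5, 9/4, 8/5, 11/4)
obs 4: x=1 → posterior Dirichlet(5, 14/5, 9/4, 8/5, 11/4)
obs 5: x=3 → posterior Dirichlet(5, 14/5, 9/4, 13/5, 11/4)
obs 6: x=1 → posterior Dirichlet(5, 19/5, 9/4, 13/5, 11/4)
obs 7: x=4 → posterior Dirichlet(5, 19/5, 9/4, 13/5, 15/4)
obs 8: x=4 → posterior Dirichlet(5, 19/5, 9/4, 13/5, 19/4)
obs 9: x=4 → posterior Dirichlet(5, 19/5, 9/4, 13/5, 23/4)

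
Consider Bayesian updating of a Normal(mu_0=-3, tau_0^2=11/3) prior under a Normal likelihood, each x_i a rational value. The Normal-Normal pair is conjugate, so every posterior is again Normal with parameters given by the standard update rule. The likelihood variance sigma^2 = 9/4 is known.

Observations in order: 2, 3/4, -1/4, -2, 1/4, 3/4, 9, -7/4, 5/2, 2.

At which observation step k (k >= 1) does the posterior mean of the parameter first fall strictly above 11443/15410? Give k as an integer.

k = 7

obs 1: x=2 → posterior Normal(7/71, 99/71)
obs 2: x=3/4 → posterior Normal(8/23, 99/115)
obs 3: x=-1/4 → posterior Normal(29/159, 33/53)
obs 4: x=-2 → posterior Normal(-59/203, 99/203)
obs 5: x=1/4 → posterior Normal(-48/247, 99/247)
obs 6: x=3/4 → posterior Normal(-5/97, 33/97)
obs 7: x=9 → posterior Normal(381/335, 99/335)
obs 8: x=-7/4 → posterior Normal(304/379, 99/379)
obs 9: x=5/2 → posterior Normal(46/47, 11/47)
obs 10: x=2 → posterior Normal(502/467, 99/467)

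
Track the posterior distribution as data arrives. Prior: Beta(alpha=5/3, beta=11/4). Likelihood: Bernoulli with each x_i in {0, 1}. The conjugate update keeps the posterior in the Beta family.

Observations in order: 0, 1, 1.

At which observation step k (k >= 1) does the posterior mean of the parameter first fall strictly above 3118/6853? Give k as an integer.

k = 3

obs 1: x=0 → posterior Beta(5/3, 15/4)
obs 2: x=1 → posterior Beta(8/3, 15/4)
obs 3: x=1 → posterior Beta(11/3, 15/4)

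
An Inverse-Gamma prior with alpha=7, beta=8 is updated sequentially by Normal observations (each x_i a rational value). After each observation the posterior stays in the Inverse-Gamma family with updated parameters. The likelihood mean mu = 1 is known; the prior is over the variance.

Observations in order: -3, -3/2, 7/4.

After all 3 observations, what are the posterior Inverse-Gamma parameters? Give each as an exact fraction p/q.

obs 1: x=-3 → posterior Inverse-Gamma(15/2, 16)
obs 2: x=-3/2 → posterior Inverse-Gamma(8, 153/8)
obs 3: x=7/4 → posterior Inverse-Gamma(17/2, 621/32)

alpha=17/2, beta=621/32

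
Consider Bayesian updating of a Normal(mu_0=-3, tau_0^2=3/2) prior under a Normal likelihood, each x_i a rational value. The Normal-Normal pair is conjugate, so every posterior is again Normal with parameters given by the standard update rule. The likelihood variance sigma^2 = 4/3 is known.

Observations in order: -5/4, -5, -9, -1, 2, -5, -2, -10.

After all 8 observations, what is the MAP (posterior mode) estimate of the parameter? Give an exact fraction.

-1221/320

obs 1: x=-5/4 → posterior Normal(-141/68, 12/17)
obs 2: x=-5 → posterior Normal(-321/104, 6/13)
obs 3: x=-9 → posterior Normal(-129/28, 12/35)
obs 4: x=-1 → posterior Normal(-681/176, 3/11)
obs 5: x=2 → posterior Normal(-609/212, 12/53)
obs 6: x=-5 → posterior Normal(-789/248, 6/31)
obs 7: x=-2 → posterior Normal(-861/284, 12/71)
obs 8: x=-10 → posterior Normal(-1221/320, 3/20)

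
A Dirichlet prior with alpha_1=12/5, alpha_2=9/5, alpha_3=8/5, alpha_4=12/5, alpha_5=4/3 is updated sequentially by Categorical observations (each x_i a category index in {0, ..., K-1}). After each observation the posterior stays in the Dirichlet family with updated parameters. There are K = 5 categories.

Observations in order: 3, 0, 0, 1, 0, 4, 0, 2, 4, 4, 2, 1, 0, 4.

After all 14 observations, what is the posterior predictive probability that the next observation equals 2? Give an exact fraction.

obs 1: x=3 → posterior Dirichlet(12/5, 9/5, 8/5, 17/5, 4/3)
obs 2: x=0 → posterior Dirichlet(17/5, 9/5, 8/5, 17/5, 4/3)
obs 3: x=0 → posterior Dirichlet(22/5, 9/5, 8/5, 17/5, 4/3)
obs 4: x=1 → posterior Dirichlet(22/5, 14/5, 8/5, 17/5, 4/3)
obs 5: x=0 → posterior Dirichlet(27/5, 14/5, 8/5, 17/5, 4/3)
obs 6: x=4 → posterior Dirichlet(27/5, 14/5, 8/5, 17/5, 7/3)
obs 7: x=0 → posterior Dirichlet(32/5, 14/5, 8/5, 17/5, 7/3)
obs 8: x=2 → posterior Dirichlet(32/5, 14/5, 13/5, 17/5, 7/3)
obs 9: x=4 → posterior Dirichlet(32/5, 14/5, 13/5, 17/5, 10/3)
obs 10: x=4 → posterior Dirichlet(32/5, 14/5, 13/5, 17/5, 13/3)
obs 11: x=2 → posterior Dirichlet(32/5, 14/5, 18/5, 17/5, 13/3)
obs 12: x=1 → posterior Dirichlet(32/5, 19/5, 18/5, 17/5, 13/3)
obs 13: x=0 → posterior Dirichlet(37/5, 19/5, 18/5, 17/5, 13/3)
obs 14: x=4 → posterior Dirichlet(37/5, 19/5, 18/5, 17/5, 16/3)

54/353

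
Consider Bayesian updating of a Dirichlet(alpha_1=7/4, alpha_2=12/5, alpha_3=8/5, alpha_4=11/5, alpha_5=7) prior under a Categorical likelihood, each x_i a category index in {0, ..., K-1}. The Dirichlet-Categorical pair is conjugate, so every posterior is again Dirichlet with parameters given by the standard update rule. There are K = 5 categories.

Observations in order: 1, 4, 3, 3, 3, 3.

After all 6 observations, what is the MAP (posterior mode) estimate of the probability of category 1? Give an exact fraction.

48/319

obs 1: x=1 → posterior Dirichlet(7/4, 17/5, 8/5, 11/5, 7)
obs 2: x=4 → posterior Dirichlet(7/4, 17/5, 8/5, 11/5, 8)
obs 3: x=3 → posterior Dirichlet(7/4, 17/5, 8/5, 16/5, 8)
obs 4: x=3 → posterior Dirichlet(7/4, 17/5, 8/5, 21/5, 8)
obs 5: x=3 → posterior Dirichlet(7/4, 17/5, 8/5, 26/5, 8)
obs 6: x=3 → posterior Dirichlet(7/4, 17/5, 8/5, 31/5, 8)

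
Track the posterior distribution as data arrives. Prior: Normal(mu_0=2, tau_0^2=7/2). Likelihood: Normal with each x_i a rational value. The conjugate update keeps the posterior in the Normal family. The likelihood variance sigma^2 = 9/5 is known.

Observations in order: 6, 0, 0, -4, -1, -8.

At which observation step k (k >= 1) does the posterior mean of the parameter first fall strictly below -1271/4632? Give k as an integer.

obs 1: x=6 → posterior Normal(246/53, 63/53)
obs 2: x=0 → posterior Normal(123/44, 63/88)
obs 3: x=0 → posterior Normal(2, 21/41)
obs 4: x=-4 → posterior Normal(53/79, 63/158)
obs 5: x=-1 → posterior Normal(71/193, 63/193)
obs 6: x=-8 → posterior Normal(-11/12, 21/76)

k = 6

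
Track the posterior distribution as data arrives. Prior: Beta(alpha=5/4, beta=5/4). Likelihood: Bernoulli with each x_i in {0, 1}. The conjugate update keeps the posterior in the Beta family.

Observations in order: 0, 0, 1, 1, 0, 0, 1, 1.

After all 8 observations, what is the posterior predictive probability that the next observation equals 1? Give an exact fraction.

1/2

obs 1: x=0 → posterior Beta(5/4, 9/4)
obs 2: x=0 → posterior Beta(5/4, 13/4)
obs 3: x=1 → posterior Beta(9/4, 13/4)
obs 4: x=1 → posterior Beta(13/4, 13/4)
obs 5: x=0 → posterior Beta(13/4, 17/4)
obs 6: x=0 → posterior Beta(13/4, 21/4)
obs 7: x=1 → posterior Beta(17/4, 21/4)
obs 8: x=1 → posterior Beta(21/4, 21/4)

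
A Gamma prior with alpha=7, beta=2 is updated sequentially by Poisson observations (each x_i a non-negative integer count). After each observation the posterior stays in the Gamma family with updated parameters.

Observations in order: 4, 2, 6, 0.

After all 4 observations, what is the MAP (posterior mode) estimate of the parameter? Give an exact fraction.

obs 1: x=4 → posterior Gamma(11, 3)
obs 2: x=2 → posterior Gamma(13, 4)
obs 3: x=6 → posterior Gamma(19, 5)
obs 4: x=0 → posterior Gamma(19, 6)

3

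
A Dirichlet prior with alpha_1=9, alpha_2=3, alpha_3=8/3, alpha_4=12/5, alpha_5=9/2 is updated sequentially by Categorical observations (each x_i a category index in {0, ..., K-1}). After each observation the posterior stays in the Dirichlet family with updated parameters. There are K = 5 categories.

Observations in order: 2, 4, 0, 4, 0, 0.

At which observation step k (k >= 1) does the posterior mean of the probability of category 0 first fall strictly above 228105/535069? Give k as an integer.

obs 1: x=2 → posterior Dirichlet(9, 3, 11/3, 12/5, 9/2)
obs 2: x=4 → posterior Dirichlet(9, 3, 11/3, 12/5, 11/2)
obs 3: x=0 → posterior Dirichlet(10, 3, 11/3, 12/5, 11/2)
obs 4: x=4 → posterior Dirichlet(10, 3, 11/3, 12/5, 13/2)
obs 5: x=0 → posterior Dirichlet(11, 3, 11/3, 12/5, 13/2)
obs 6: x=0 → posterior Dirichlet(12, 3, 11/3, 12/5, 13/2)

k = 6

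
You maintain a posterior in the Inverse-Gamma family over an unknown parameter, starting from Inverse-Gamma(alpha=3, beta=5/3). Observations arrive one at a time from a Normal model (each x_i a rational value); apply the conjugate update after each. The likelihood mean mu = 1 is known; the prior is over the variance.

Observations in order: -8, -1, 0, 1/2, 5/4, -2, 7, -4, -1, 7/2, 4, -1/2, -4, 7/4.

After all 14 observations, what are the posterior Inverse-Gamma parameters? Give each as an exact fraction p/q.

obs 1: x=-8 → posterior Inverse-Gamma(7/2, 253/6)
obs 2: x=-1 → posterior Inverse-Gamma(4, 265/6)
obs 3: x=0 → posterior Inverse-Gamma(9/2, 134/3)
obs 4: x=1/2 → posterior Inverse-Gamma(5, 1075/24)
obs 5: x=5/4 → posterior Inverse-Gamma(11/2, 4303/96)
obs 6: x=-2 → posterior Inverse-Gamma(6, 4735/96)
obs 7: x=7 → posterior Inverse-Gamma(13/2, 6463/96)
obs 8: x=-4 → posterior Inverse-Gamma(7, 7663/96)
obs 9: x=-1 → posterior Inverse-Gamma(15/2, 7855/96)
obs 10: x=7/2 → posterior Inverse-Gamma(8, 8155/96)
obs 11: x=4 → posterior Inverse-Gamma(17/2, 8587/96)
obs 12: x=-1/2 → posterior Inverse-Gamma(9, 8695/96)
obs 13: x=-4 → posterior Inverse-Gamma(19/2, 9895/96)
obs 14: x=7/4 → posterior Inverse-Gamma(10, 4961/48)

alpha=10, beta=4961/48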